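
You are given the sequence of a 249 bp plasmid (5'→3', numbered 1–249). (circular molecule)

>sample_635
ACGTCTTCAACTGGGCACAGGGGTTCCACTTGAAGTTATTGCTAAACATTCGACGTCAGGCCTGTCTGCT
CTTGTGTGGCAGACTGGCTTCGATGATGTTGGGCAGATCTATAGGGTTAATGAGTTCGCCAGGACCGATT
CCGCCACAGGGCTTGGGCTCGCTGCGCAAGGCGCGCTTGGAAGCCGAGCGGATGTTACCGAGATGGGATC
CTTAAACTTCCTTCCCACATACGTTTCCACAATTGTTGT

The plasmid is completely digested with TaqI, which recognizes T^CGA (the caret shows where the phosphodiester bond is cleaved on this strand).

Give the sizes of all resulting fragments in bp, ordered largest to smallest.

209, 40 bp

TaqI sites (TCGA) start at positions 50, 90.
TaqI cuts after the first base of each site, so after positions 50, 90.
Circular molecule, 2 cuts → 2 fragments:
  51–90 → 40 bp
  91–249 then 1–50 → 159 + 50 = 209 bp
Sorted largest to smallest: 209, 40 bp.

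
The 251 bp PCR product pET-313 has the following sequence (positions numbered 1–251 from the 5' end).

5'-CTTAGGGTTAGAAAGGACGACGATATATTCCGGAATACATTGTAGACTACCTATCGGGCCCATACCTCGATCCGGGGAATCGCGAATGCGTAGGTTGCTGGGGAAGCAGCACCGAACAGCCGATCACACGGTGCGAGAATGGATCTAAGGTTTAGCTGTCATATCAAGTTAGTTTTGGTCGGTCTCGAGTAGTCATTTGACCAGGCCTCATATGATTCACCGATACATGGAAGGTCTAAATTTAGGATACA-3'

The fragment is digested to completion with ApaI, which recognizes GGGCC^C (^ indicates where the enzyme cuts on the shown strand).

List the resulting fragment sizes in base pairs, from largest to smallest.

The ApaI site (GGGCCC) starts at position 56.
ApaI cuts after base 5 of each site (before the last base), so after position 60.
Linear molecule, 1 cut → 2 fragments:
  1–60 → 60 bp
  61–251 → 191 bp
Sorted largest to smallest: 191, 60 bp.

191, 60 bp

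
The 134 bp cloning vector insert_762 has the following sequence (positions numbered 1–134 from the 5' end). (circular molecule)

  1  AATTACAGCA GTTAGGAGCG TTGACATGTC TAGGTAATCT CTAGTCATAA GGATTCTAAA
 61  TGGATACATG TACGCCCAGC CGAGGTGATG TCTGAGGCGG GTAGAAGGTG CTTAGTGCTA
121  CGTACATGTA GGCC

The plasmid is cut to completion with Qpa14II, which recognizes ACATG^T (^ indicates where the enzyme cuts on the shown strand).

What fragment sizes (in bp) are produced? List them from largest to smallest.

58, 42, 34 bp

Qpa14II sites (ACATGT) start at positions 24, 66, 124.
Qpa14II cuts after base 5 of each site (before the last base), so after positions 28, 70, 128.
Circular molecule, 3 cuts → 3 fragments:
  29–70 → 42 bp
  71–128 → 58 bp
  129–134 then 1–28 → 6 + 28 = 34 bp
Sorted largest to smallest: 58, 42, 34 bp.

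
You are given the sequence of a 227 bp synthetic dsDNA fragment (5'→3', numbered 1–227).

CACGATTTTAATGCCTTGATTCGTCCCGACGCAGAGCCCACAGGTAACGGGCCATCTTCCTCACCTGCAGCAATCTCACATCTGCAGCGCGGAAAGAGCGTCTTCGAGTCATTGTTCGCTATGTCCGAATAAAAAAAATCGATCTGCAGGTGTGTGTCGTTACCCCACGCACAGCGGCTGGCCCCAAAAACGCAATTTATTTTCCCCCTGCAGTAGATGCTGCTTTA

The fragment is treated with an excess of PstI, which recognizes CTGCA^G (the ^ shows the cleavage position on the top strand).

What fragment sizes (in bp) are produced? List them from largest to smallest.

69, 64, 62, 17, 15 bp

PstI sites (CTGCAG) start at positions 65, 82, 144, 208.
PstI cuts after base 5 of each site (before the last base), so after positions 69, 86, 148, 212.
Linear molecule, 4 cuts → 5 fragments:
  1–69 → 69 bp
  70–86 → 17 bp
  87–148 → 62 bp
  149–212 → 64 bp
  213–227 → 15 bp
Sorted largest to smallest: 69, 64, 62, 17, 15 bp.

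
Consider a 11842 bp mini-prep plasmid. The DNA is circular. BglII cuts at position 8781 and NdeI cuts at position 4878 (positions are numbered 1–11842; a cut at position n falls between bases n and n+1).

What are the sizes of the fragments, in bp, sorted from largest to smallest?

Combined cut positions (sorted): 4878, 8781.
Circular molecule, 2 cuts → 2 fragments:
  8781 − 4878 = 3903 bp
  wrap: 11842 − 8781 + 4878 = 7939 bp
Sorted largest to smallest: 7939, 3903 bp.

7939, 3903 bp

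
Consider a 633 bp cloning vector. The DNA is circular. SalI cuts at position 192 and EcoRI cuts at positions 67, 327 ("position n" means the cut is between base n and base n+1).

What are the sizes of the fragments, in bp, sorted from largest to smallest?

373, 135, 125 bp

Combined cut positions (sorted): 67, 192, 327.
Circular molecule, 3 cuts → 3 fragments:
  192 − 67 = 125 bp
  327 − 192 = 135 bp
  wrap: 633 − 327 + 67 = 373 bp
Sorted largest to smallest: 373, 135, 125 bp.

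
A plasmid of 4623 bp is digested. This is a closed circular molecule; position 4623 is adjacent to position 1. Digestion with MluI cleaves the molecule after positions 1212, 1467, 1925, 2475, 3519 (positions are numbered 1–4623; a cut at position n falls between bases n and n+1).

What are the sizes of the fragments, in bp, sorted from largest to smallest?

2316, 1044, 550, 458, 255 bp

Circular molecule, 5 cuts → 5 fragments:
  1467 − 1212 = 255 bp
  1925 − 1467 = 458 bp
  2475 − 1925 = 550 bp
  3519 − 2475 = 1044 bp
  wrap: 4623 − 3519 + 1212 = 2316 bp
Sorted largest to smallest: 2316, 1044, 550, 458, 255 bp.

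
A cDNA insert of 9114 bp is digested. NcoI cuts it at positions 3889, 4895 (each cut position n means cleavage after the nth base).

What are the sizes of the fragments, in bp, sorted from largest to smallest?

Linear molecule, 2 cuts → 3 fragments:
  3889 − 0 = 3889 bp
  4895 − 3889 = 1006 bp
  9114 − 4895 = 4219 bp
Sorted largest to smallest: 4219, 3889, 1006 bp.

4219, 3889, 1006 bp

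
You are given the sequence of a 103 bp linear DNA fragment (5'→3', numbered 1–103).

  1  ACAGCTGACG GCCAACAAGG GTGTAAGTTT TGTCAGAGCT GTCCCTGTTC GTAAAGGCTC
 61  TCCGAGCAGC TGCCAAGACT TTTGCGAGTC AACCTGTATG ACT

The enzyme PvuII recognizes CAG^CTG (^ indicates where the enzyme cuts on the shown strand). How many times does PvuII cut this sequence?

CAGCTG occurs starting at positions 2, 67.
PvuII cuts at 2 sites.

2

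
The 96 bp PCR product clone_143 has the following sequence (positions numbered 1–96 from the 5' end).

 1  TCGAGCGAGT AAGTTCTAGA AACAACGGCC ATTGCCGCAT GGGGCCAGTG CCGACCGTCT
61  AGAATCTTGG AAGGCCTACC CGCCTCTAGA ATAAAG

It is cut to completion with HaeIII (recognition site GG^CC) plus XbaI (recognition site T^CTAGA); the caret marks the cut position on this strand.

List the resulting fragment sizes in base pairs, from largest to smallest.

HaeIII sites (GGCC) start at positions 27, 43, 73.
HaeIII cuts after base 2 of each site, so after positions 28, 44, 74.
XbaI sites (TCTAGA) start at positions 15, 58, 85.
XbaI cuts after the first base of each site, so after positions 15, 58, 85.
Combined cut positions: 15, 28, 44, 58, 74, 85.
Linear molecule, 6 cuts → 7 fragments:
  1–15 → 15 bp
  16–28 → 13 bp
  29–44 → 16 bp
  45–58 → 14 bp
  59–74 → 16 bp
  75–85 → 11 bp
  86–96 → 11 bp
Sorted largest to smallest: 16, 16, 15, 14, 13, 11, 11 bp.

16, 16, 15, 14, 13, 11, 11 bp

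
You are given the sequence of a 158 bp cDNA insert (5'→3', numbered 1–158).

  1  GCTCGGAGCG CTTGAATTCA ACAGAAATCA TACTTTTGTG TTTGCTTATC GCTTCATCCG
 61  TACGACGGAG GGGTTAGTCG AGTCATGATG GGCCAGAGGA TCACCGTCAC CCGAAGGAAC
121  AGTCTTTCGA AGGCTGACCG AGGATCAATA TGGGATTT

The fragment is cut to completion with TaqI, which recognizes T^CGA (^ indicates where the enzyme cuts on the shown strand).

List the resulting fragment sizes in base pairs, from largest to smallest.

78, 49, 31 bp

TaqI sites (TCGA) start at positions 78, 127.
TaqI cuts after the first base of each site, so after positions 78, 127.
Linear molecule, 2 cuts → 3 fragments:
  1–78 → 78 bp
  79–127 → 49 bp
  128–158 → 31 bp
Sorted largest to smallest: 78, 49, 31 bp.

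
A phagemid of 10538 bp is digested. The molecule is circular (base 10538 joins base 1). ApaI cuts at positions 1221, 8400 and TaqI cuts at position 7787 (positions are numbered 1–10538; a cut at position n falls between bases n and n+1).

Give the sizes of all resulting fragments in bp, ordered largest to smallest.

Combined cut positions (sorted): 1221, 7787, 8400.
Circular molecule, 3 cuts → 3 fragments:
  7787 − 1221 = 6566 bp
  8400 − 7787 = 613 bp
  wrap: 10538 − 8400 + 1221 = 3359 bp
Sorted largest to smallest: 6566, 3359, 613 bp.

6566, 3359, 613 bp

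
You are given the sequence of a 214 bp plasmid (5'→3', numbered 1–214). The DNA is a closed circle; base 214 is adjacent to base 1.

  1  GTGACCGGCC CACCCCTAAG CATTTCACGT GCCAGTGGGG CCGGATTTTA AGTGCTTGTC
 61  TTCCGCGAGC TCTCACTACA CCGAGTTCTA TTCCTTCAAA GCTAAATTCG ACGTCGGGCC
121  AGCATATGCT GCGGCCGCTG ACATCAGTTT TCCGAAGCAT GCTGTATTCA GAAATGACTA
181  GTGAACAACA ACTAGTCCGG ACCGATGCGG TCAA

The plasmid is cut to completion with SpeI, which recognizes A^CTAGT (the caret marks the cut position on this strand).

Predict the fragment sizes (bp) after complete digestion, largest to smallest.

SpeI sites (ACTAGT) start at positions 177, 191.
SpeI cuts after the first base of each site, so after positions 177, 191.
Circular molecule, 2 cuts → 2 fragments:
  178–191 → 14 bp
  192–214 then 1–177 → 23 + 177 = 200 bp
Sorted largest to smallest: 200, 14 bp.

200, 14 bp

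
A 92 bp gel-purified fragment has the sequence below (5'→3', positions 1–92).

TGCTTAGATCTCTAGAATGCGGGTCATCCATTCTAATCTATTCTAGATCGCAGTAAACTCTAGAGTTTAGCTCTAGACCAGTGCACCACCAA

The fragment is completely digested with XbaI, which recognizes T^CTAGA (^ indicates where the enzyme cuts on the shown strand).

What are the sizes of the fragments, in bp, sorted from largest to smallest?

XbaI sites (TCTAGA) start at positions 11, 42, 59, 72.
XbaI cuts after the first base of each site, so after positions 11, 42, 59, 72.
Linear molecule, 4 cuts → 5 fragments:
  1–11 → 11 bp
  12–42 → 31 bp
  43–59 → 17 bp
  60–72 → 13 bp
  73–92 → 20 bp
Sorted largest to smallest: 31, 20, 17, 13, 11 bp.

31, 20, 17, 13, 11 bp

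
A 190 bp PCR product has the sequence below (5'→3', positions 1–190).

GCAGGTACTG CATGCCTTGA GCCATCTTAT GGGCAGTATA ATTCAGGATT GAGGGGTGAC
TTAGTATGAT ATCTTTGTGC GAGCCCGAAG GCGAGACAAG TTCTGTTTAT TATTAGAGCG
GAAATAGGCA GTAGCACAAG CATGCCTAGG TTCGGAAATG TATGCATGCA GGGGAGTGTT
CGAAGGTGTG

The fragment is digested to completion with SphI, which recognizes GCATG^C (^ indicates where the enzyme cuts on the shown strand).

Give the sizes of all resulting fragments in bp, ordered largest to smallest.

130, 24, 22, 14 bp

SphI sites (GCATGC) start at positions 10, 140, 164.
SphI cuts after base 5 of each site (before the last base), so after positions 14, 144, 168.
Linear molecule, 3 cuts → 4 fragments:
  1–14 → 14 bp
  15–144 → 130 bp
  145–168 → 24 bp
  169–190 → 22 bp
Sorted largest to smallest: 130, 24, 22, 14 bp.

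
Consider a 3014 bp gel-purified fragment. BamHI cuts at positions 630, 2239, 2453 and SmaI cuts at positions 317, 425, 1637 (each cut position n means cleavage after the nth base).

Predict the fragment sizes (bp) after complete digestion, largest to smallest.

1007, 602, 561, 317, 214, 205, 108 bp

Combined cut positions (sorted): 317, 425, 630, 1637, 2239, 2453.
Linear molecule, 6 cuts → 7 fragments:
  317 − 0 = 317 bp
  425 − 317 = 108 bp
  630 − 425 = 205 bp
  1637 − 630 = 1007 bp
  2239 − 1637 = 602 bp
  2453 − 2239 = 214 bp
  3014 − 2453 = 561 bp
Sorted largest to smallest: 1007, 602, 561, 317, 214, 205, 108 bp.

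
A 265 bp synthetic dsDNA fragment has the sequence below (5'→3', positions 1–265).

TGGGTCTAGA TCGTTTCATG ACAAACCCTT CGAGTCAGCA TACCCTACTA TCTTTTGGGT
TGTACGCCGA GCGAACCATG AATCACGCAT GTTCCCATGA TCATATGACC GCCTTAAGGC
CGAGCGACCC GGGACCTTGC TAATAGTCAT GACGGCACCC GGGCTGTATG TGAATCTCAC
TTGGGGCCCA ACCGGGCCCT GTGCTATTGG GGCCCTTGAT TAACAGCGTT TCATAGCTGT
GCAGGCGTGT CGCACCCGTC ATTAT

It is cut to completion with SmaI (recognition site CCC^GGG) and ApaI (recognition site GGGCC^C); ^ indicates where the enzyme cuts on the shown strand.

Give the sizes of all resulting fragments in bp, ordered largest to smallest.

130, 51, 30, 28, 16, 10 bp

SmaI sites (CCCGGG) start at positions 128, 158.
SmaI cuts after base 3 of each site, so after positions 130, 160.
ApaI sites (GGGCCC) start at positions 184, 194, 210.
ApaI cuts after base 5 of each site (before the last base), so after positions 188, 198, 214.
Combined cut positions: 130, 160, 188, 198, 214.
Linear molecule, 5 cuts → 6 fragments:
  1–130 → 130 bp
  131–160 → 30 bp
  161–188 → 28 bp
  189–198 → 10 bp
  199–214 → 16 bp
  215–265 → 51 bp
Sorted largest to smallest: 130, 51, 30, 28, 16, 10 bp.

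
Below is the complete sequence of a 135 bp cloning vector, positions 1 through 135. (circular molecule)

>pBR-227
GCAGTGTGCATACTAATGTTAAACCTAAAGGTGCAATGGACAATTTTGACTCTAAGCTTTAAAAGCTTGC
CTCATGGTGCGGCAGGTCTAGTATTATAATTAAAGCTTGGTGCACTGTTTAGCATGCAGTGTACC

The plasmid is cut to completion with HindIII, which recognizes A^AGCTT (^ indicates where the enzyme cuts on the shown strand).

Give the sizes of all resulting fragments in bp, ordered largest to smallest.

HindIII sites (AAGCTT) start at positions 54, 63, 103.
HindIII cuts after the first base of each site, so after positions 54, 63, 103.
Circular molecule, 3 cuts → 3 fragments:
  55–63 → 9 bp
  64–103 → 40 bp
  104–135 then 1–54 → 32 + 54 = 86 bp
Sorted largest to smallest: 86, 40, 9 bp.

86, 40, 9 bp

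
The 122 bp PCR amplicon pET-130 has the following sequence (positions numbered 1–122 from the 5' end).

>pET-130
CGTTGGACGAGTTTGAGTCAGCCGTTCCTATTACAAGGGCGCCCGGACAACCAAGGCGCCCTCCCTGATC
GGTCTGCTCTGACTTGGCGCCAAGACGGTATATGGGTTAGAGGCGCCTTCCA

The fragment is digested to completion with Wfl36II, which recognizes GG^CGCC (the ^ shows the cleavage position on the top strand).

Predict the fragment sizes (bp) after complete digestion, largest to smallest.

39, 31, 26, 17, 9 bp

Wfl36II sites (GGCGCC) start at positions 38, 55, 86, 112.
Wfl36II cuts after base 2 of each site, so after positions 39, 56, 87, 113.
Linear molecule, 4 cuts → 5 fragments:
  1–39 → 39 bp
  40–56 → 17 bp
  57–87 → 31 bp
  88–113 → 26 bp
  114–122 → 9 bp
Sorted largest to smallest: 39, 31, 26, 17, 9 bp.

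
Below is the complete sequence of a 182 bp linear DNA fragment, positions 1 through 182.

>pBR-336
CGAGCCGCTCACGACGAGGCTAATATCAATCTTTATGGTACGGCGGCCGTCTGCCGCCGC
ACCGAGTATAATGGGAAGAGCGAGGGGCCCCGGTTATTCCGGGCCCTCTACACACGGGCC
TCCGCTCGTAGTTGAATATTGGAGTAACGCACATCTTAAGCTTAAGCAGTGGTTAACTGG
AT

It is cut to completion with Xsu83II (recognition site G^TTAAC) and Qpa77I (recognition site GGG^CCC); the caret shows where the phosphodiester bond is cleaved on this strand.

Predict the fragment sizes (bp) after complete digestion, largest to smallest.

The Xsu83II site (GTTAAC) starts at position 172.
Xsu83II cuts after the first base of each site, so after position 172.
Qpa77I sites (GGGCCC) start at positions 85, 101.
Qpa77I cuts after base 3 of each site, so after positions 87, 103.
Combined cut positions: 87, 103, 172.
Linear molecule, 3 cuts → 4 fragments:
  1–87 → 87 bp
  88–103 → 16 bp
  104–172 → 69 bp
  173–182 → 10 bp
Sorted largest to smallest: 87, 69, 16, 10 bp.

87, 69, 16, 10 bp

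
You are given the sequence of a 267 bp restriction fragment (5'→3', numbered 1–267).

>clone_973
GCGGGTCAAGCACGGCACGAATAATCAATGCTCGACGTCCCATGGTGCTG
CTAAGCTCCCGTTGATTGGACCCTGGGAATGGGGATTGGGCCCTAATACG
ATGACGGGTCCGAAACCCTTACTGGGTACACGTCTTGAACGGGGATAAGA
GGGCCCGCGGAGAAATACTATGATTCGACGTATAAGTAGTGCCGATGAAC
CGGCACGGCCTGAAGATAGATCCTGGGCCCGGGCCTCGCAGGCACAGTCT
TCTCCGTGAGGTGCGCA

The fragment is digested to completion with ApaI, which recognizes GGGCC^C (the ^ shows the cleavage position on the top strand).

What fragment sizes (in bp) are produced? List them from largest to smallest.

ApaI sites (GGGCCC) start at positions 88, 151, 225.
ApaI cuts after base 5 of each site (before the last base), so after positions 92, 155, 229.
Linear molecule, 3 cuts → 4 fragments:
  1–92 → 92 bp
  93–155 → 63 bp
  156–229 → 74 bp
  230–267 → 38 bp
Sorted largest to smallest: 92, 74, 63, 38 bp.

92, 74, 63, 38 bp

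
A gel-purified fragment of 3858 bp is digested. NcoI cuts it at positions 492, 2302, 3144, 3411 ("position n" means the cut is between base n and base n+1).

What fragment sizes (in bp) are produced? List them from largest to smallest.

Linear molecule, 4 cuts → 5 fragments:
  492 − 0 = 492 bp
  2302 − 492 = 1810 bp
  3144 − 2302 = 842 bp
  3411 − 3144 = 267 bp
  3858 − 3411 = 447 bp
Sorted largest to smallest: 1810, 842, 492, 447, 267 bp.

1810, 842, 492, 447, 267 bp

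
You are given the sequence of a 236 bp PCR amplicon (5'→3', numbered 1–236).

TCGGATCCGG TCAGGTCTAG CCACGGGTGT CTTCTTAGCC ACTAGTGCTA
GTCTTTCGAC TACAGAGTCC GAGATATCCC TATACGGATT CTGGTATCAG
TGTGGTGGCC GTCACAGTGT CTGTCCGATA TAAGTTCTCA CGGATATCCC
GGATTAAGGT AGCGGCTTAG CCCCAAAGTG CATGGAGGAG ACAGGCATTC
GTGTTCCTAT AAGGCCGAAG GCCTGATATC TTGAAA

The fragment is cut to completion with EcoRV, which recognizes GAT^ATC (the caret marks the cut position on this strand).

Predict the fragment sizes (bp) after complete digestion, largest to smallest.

82, 75, 70, 9 bp

EcoRV sites (GATATC) start at positions 73, 143, 225.
EcoRV cuts after base 3 of each site, so after positions 75, 145, 227.
Linear molecule, 3 cuts → 4 fragments:
  1–75 → 75 bp
  76–145 → 70 bp
  146–227 → 82 bp
  228–236 → 9 bp
Sorted largest to smallest: 82, 75, 70, 9 bp.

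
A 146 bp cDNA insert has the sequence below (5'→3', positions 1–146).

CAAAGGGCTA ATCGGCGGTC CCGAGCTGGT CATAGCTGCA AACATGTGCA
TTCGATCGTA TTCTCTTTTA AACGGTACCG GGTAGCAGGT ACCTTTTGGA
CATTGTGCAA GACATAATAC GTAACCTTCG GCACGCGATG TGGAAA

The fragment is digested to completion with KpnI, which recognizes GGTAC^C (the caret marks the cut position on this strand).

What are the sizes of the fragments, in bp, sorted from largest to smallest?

KpnI sites (GGTACC) start at positions 74, 88.
KpnI cuts after base 5 of each site (before the last base), so after positions 78, 92.
Linear molecule, 2 cuts → 3 fragments:
  1–78 → 78 bp
  79–92 → 14 bp
  93–146 → 54 bp
Sorted largest to smallest: 78, 54, 14 bp.

78, 54, 14 bp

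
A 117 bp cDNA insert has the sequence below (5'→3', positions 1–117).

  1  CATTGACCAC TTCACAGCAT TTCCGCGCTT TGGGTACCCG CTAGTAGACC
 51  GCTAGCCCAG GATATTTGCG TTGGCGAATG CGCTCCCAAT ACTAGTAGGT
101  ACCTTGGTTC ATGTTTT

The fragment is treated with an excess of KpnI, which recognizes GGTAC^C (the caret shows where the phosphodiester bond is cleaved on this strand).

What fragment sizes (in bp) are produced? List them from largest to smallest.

65, 37, 15 bp

KpnI sites (GGTACC) start at positions 33, 98.
KpnI cuts after base 5 of each site (before the last base), so after positions 37, 102.
Linear molecule, 2 cuts → 3 fragments:
  1–37 → 37 bp
  38–102 → 65 bp
  103–117 → 15 bp
Sorted largest to smallest: 65, 37, 15 bp.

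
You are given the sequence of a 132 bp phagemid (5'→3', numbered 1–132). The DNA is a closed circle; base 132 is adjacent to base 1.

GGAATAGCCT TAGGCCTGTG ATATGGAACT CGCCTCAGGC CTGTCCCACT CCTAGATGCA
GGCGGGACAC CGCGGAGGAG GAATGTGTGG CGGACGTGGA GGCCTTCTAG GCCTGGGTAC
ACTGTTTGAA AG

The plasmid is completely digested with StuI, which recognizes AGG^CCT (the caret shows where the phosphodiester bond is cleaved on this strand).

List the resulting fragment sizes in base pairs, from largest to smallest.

63, 35, 25, 9 bp

StuI sites (AGGCCT) start at positions 12, 37, 100, 109.
StuI cuts after base 3 of each site, so after positions 14, 39, 102, 111.
Circular molecule, 4 cuts → 4 fragments:
  15–39 → 25 bp
  40–102 → 63 bp
  103–111 → 9 bp
  112–132 then 1–14 → 21 + 14 = 35 bp
Sorted largest to smallest: 63, 35, 25, 9 bp.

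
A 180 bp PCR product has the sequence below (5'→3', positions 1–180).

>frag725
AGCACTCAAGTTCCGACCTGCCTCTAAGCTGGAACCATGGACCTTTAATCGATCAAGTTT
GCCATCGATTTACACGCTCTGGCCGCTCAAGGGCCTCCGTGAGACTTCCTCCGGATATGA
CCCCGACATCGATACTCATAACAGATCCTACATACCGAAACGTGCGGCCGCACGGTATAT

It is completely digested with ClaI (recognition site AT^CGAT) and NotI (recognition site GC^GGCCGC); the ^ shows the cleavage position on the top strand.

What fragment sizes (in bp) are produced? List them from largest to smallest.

64, 49, 36, 16, 15 bp

ClaI sites (ATCGAT) start at positions 48, 64, 128.
ClaI cuts after base 2 of each site, so after positions 49, 65, 129.
The NotI site (GCGGCCGC) starts at position 164.
NotI cuts after base 2 of each site, so after position 165.
Combined cut positions: 49, 65, 129, 165.
Linear molecule, 4 cuts → 5 fragments:
  1–49 → 49 bp
  50–65 → 16 bp
  66–129 → 64 bp
  130–165 → 36 bp
  166–180 → 15 bp
Sorted largest to smallest: 64, 49, 36, 16, 15 bp.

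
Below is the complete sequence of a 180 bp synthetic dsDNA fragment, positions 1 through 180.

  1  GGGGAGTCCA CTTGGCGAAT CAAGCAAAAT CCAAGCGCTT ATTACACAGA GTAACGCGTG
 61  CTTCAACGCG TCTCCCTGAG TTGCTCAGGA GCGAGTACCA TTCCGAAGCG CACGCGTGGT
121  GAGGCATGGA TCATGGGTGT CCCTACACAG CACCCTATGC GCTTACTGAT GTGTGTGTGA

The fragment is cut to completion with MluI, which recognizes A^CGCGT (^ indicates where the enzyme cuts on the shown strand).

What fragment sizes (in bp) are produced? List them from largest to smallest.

68, 54, 46, 12 bp

MluI sites (ACGCGT) start at positions 54, 66, 112.
MluI cuts after the first base of each site, so after positions 54, 66, 112.
Linear molecule, 3 cuts → 4 fragments:
  1–54 → 54 bp
  55–66 → 12 bp
  67–112 → 46 bp
  113–180 → 68 bp
Sorted largest to smallest: 68, 54, 46, 12 bp.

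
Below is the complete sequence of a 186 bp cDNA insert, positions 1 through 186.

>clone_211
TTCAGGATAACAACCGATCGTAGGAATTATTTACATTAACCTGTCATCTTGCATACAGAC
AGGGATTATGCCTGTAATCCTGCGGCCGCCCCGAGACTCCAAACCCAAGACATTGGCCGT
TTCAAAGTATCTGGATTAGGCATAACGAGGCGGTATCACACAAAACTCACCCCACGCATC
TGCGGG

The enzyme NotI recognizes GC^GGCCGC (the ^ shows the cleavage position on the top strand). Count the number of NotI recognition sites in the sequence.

GCGGCCGC occurs starting at position 82.
NotI cuts at 1 site.

1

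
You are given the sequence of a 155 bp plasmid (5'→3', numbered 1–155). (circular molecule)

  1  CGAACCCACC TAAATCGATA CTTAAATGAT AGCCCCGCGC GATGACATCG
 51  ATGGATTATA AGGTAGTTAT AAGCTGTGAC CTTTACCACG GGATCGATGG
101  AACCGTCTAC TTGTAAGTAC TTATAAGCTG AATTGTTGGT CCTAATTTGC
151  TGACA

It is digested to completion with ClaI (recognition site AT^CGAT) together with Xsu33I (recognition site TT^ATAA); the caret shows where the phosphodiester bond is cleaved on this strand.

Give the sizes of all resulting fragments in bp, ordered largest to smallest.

ClaI sites (ATCGAT) start at positions 14, 47, 93.
ClaI cuts after base 2 of each site, so after positions 15, 48, 94.
Xsu33I sites (TTATAA) start at positions 56, 67, 121.
Xsu33I cuts after base 2 of each site, so after positions 57, 68, 122.
Combined cut positions: 15, 48, 57, 68, 94, 122.
Circular molecule, 6 cuts → 6 fragments:
  16–48 → 33 bp
  49–57 → 9 bp
  58–68 → 11 bp
  69–94 → 26 bp
  95–122 → 28 bp
  123–155 then 1–15 → 33 + 15 = 48 bp
Sorted largest to smallest: 48, 33, 28, 26, 11, 9 bp.

48, 33, 28, 26, 11, 9 bp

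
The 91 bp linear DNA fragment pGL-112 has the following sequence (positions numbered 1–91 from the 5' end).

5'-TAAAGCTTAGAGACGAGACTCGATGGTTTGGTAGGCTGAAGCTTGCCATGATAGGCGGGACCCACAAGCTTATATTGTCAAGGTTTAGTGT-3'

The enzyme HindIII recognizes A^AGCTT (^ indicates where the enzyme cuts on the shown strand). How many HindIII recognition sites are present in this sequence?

AAGCTT occurs starting at positions 3, 39, 66.
HindIII cuts at 3 sites.

3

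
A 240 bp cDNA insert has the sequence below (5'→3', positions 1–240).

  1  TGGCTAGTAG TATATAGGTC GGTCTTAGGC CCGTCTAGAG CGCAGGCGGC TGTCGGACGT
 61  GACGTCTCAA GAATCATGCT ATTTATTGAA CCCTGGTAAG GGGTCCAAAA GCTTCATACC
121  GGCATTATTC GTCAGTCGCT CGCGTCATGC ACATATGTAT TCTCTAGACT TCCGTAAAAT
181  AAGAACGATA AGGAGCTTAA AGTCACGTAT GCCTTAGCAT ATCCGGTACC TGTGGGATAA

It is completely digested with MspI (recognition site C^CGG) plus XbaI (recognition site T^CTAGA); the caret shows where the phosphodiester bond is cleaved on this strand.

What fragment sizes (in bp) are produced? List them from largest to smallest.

85, 60, 44, 34, 17 bp

MspI sites (CCGG) start at positions 119, 223.
MspI cuts after the first base of each site, so after positions 119, 223.
XbaI sites (TCTAGA) start at positions 34, 163.
XbaI cuts after the first base of each site, so after positions 34, 163.
Combined cut positions: 34, 119, 163, 223.
Linear molecule, 4 cuts → 5 fragments:
  1–34 → 34 bp
  35–119 → 85 bp
  120–163 → 44 bp
  164–223 → 60 bp
  224–240 → 17 bp
Sorted largest to smallest: 85, 60, 44, 34, 17 bp.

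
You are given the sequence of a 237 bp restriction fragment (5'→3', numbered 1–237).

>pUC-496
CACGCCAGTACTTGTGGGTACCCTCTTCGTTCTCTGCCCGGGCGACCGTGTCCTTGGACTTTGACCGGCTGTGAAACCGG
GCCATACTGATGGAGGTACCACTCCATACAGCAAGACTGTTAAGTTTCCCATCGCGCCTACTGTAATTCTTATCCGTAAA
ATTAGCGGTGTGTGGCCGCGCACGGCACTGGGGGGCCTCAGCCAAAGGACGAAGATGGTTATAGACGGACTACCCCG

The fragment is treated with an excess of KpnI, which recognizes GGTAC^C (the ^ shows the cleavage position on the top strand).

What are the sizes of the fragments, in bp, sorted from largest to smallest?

KpnI sites (GGTACC) start at positions 17, 95.
KpnI cuts after base 5 of each site (before the last base), so after positions 21, 99.
Linear molecule, 2 cuts → 3 fragments:
  1–21 → 21 bp
  22–99 → 78 bp
  100–237 → 138 bp
Sorted largest to smallest: 138, 78, 21 bp.

138, 78, 21 bp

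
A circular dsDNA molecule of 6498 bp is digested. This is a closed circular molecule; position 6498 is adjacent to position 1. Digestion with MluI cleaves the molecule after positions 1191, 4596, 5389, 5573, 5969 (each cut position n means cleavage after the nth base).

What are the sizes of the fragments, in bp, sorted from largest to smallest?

3405, 1720, 793, 396, 184 bp

Circular molecule, 5 cuts → 5 fragments:
  4596 − 1191 = 3405 bp
  5389 − 4596 = 793 bp
  5573 − 5389 = 184 bp
  5969 − 5573 = 396 bp
  wrap: 6498 − 5969 + 1191 = 1720 bp
Sorted largest to smallest: 3405, 1720, 793, 396, 184 bp.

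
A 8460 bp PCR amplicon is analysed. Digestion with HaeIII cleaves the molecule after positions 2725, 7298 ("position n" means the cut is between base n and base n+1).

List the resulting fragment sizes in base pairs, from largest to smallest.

Linear molecule, 2 cuts → 3 fragments:
  2725 − 0 = 2725 bp
  7298 − 2725 = 4573 bp
  8460 − 7298 = 1162 bp
Sorted largest to smallest: 4573, 2725, 1162 bp.

4573, 2725, 1162 bp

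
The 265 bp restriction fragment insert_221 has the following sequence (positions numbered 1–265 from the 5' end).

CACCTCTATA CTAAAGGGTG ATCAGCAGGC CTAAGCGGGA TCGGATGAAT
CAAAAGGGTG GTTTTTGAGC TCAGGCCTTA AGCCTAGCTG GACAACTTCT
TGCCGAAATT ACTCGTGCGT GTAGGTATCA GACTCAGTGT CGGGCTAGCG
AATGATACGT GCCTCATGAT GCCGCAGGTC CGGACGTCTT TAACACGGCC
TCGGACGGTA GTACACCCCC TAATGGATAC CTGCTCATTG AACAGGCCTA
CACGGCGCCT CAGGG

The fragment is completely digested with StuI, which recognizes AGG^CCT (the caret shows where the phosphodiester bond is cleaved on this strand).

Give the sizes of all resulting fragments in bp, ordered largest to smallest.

StuI sites (AGGCCT) start at positions 27, 73, 244.
StuI cuts after base 3 of each site, so after positions 29, 75, 246.
Linear molecule, 3 cuts → 4 fragments:
  1–29 → 29 bp
  30–75 → 46 bp
  76–246 → 171 bp
  247–265 → 19 bp
Sorted largest to smallest: 171, 46, 29, 19 bp.

171, 46, 29, 19 bp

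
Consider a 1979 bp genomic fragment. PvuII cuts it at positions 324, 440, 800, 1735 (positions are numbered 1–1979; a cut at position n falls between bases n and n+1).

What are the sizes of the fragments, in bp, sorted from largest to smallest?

Linear molecule, 4 cuts → 5 fragments:
  324 − 0 = 324 bp
  440 − 324 = 116 bp
  800 − 440 = 360 bp
  1735 − 800 = 935 bp
  1979 − 1735 = 244 bp
Sorted largest to smallest: 935, 360, 324, 244, 116 bp.

935, 360, 324, 244, 116 bp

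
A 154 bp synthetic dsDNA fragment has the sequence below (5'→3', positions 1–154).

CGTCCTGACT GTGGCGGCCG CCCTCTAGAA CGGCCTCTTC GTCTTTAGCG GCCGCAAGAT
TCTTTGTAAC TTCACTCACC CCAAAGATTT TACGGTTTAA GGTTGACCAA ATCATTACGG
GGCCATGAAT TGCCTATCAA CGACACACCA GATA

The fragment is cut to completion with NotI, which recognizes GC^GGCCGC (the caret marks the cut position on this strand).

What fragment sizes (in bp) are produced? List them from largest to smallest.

105, 34, 15 bp

NotI sites (GCGGCCGC) start at positions 14, 48.
NotI cuts after base 2 of each site, so after positions 15, 49.
Linear molecule, 2 cuts → 3 fragments:
  1–15 → 15 bp
  16–49 → 34 bp
  50–154 → 105 bp
Sorted largest to smallest: 105, 34, 15 bp.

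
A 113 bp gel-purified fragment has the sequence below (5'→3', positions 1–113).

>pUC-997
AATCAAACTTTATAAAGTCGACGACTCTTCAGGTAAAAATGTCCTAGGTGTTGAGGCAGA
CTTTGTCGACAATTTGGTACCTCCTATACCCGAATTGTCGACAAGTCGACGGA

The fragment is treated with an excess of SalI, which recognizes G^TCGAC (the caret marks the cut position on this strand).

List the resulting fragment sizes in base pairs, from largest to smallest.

SalI sites (GTCGAC) start at positions 17, 65, 97, 105.
SalI cuts after the first base of each site, so after positions 17, 65, 97, 105.
Linear molecule, 4 cuts → 5 fragments:
  1–17 → 17 bp
  18–65 → 48 bp
  66–97 → 32 bp
  98–105 → 8 bp
  106–113 → 8 bp
Sorted largest to smallest: 48, 32, 17, 8, 8 bp.

48, 32, 17, 8, 8 bp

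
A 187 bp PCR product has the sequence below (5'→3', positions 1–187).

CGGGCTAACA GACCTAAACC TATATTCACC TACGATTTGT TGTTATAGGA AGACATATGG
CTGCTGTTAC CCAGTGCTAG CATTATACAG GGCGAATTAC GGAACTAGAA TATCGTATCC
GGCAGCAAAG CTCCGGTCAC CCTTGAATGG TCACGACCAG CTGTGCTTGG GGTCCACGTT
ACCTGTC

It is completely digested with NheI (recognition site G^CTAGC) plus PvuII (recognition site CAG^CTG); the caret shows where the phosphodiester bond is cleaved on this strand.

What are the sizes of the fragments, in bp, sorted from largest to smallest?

The NheI site (GCTAGC) starts at position 76.
NheI cuts after the first base of each site, so after position 76.
The PvuII site (CAGCTG) starts at position 158.
PvuII cuts after base 3 of each site, so after position 160.
Combined cut positions: 76, 160.
Linear molecule, 2 cuts → 3 fragments:
  1–76 → 76 bp
  77–160 → 84 bp
  161–187 → 27 bp
Sorted largest to smallest: 84, 76, 27 bp.

84, 76, 27 bp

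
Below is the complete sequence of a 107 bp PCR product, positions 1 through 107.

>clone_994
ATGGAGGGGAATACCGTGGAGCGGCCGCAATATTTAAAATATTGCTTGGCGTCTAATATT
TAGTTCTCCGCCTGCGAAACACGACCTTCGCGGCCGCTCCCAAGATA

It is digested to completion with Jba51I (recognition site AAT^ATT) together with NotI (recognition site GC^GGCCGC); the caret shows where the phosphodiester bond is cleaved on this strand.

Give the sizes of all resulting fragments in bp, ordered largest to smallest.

Jba51I sites (AATATT) start at positions 29, 38, 55.
Jba51I cuts after base 3 of each site, so after positions 31, 40, 57.
NotI sites (GCGGCCGC) start at positions 21, 90.
NotI cuts after base 2 of each site, so after positions 22, 91.
Combined cut positions: 22, 31, 40, 57, 91.
Linear molecule, 5 cuts → 6 fragments:
  1–22 → 22 bp
  23–31 → 9 bp
  32–40 → 9 bp
  41–57 → 17 bp
  58–91 → 34 bp
  92–107 → 16 bp
Sorted largest to smallest: 34, 22, 17, 16, 9, 9 bp.

34, 22, 17, 16, 9, 9 bp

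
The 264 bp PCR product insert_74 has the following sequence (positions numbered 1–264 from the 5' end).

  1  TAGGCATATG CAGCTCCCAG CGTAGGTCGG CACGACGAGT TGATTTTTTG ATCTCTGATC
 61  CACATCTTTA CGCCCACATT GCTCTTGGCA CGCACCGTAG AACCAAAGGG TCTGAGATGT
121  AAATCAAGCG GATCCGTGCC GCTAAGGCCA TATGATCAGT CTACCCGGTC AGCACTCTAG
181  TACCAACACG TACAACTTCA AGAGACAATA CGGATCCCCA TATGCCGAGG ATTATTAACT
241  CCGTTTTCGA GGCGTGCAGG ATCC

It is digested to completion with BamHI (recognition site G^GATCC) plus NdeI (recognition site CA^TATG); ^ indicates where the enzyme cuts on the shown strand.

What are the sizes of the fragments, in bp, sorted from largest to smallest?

BamHI sites (GGATCC) start at positions 130, 212, 259.
BamHI cuts after the first base of each site, so after positions 130, 212, 259.
NdeI sites (CATATG) start at positions 5, 149, 219.
NdeI cuts after base 2 of each site, so after positions 6, 150, 220.
Combined cut positions: 6, 130, 150, 212, 220, 259.
Linear molecule, 6 cuts → 7 fragments:
  1–6 → 6 bp
  7–130 → 124 bp
  131–150 → 20 bp
  151–212 → 62 bp
  213–220 → 8 bp
  221–259 → 39 bp
  260–264 → 5 bp
Sorted largest to smallest: 124, 62, 39, 20, 8, 6, 5 bp.

124, 62, 39, 20, 8, 6, 5 bp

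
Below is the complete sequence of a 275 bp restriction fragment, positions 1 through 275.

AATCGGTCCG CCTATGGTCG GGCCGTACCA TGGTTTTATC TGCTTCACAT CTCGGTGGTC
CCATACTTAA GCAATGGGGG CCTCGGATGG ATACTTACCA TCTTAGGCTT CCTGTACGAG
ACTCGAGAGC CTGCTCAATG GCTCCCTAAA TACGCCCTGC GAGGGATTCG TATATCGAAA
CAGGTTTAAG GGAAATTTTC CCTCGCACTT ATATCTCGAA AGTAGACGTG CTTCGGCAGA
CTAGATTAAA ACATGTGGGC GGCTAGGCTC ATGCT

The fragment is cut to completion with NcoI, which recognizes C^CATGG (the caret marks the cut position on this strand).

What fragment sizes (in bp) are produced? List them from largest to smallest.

247, 28 bp

The NcoI site (CCATGG) starts at position 28.
NcoI cuts after the first base of each site, so after position 28.
Linear molecule, 1 cut → 2 fragments:
  1–28 → 28 bp
  29–275 → 247 bp
Sorted largest to smallest: 247, 28 bp.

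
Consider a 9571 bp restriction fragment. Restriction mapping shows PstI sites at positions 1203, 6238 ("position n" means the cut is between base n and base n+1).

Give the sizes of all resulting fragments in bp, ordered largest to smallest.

Linear molecule, 2 cuts → 3 fragments:
  1203 − 0 = 1203 bp
  6238 − 1203 = 5035 bp
  9571 − 6238 = 3333 bp
Sorted largest to smallest: 5035, 3333, 1203 bp.

5035, 3333, 1203 bp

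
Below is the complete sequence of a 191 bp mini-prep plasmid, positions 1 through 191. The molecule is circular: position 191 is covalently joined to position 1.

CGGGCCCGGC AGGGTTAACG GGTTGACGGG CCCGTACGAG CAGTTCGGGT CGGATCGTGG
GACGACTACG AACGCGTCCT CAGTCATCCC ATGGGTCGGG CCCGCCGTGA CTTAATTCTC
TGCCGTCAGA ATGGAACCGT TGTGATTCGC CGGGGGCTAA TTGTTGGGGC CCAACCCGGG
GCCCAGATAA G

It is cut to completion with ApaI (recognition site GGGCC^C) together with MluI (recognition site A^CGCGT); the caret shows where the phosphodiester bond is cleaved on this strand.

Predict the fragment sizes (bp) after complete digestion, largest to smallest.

69, 40, 30, 26, 14, 12 bp

ApaI sites (GGGCCC) start at positions 2, 28, 98, 167, 179.
ApaI cuts after base 5 of each site (before the last base), so after positions 6, 32, 102, 171, 183.
The MluI site (ACGCGT) starts at position 72.
MluI cuts after the first base of each site, so after position 72.
Combined cut positions: 6, 32, 72, 102, 171, 183.
Circular molecule, 6 cuts → 6 fragments:
  7–32 → 26 bp
  33–72 → 40 bp
  73–102 → 30 bp
  103–171 → 69 bp
  172–183 → 12 bp
  184–191 then 1–6 → 8 + 6 = 14 bp
Sorted largest to smallest: 69, 40, 30, 26, 14, 12 bp.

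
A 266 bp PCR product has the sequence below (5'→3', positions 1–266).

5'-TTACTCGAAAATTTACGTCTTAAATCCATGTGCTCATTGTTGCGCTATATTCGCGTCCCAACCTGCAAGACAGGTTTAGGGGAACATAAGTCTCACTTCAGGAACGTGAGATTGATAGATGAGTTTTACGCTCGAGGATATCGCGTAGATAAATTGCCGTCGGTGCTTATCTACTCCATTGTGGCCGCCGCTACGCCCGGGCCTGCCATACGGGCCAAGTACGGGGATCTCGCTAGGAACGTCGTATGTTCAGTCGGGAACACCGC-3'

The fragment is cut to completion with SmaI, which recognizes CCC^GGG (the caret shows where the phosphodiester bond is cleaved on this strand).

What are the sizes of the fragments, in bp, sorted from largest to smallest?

198, 68 bp

The SmaI site (CCCGGG) starts at position 196.
SmaI cuts after base 3 of each site, so after position 198.
Linear molecule, 1 cut → 2 fragments:
  1–198 → 198 bp
  199–266 → 68 bp
Sorted largest to smallest: 198, 68 bp.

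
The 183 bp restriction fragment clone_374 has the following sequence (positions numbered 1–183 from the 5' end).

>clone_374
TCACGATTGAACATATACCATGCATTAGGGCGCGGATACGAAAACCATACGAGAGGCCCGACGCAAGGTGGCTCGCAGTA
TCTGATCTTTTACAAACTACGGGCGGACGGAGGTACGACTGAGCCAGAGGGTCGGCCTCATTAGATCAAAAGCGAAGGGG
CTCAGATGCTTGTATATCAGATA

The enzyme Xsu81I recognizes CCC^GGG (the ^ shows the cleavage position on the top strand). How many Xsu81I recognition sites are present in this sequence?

0

No occurrence of CCCGGG is present in the sequence.
Xsu81I does not cut: 0 sites.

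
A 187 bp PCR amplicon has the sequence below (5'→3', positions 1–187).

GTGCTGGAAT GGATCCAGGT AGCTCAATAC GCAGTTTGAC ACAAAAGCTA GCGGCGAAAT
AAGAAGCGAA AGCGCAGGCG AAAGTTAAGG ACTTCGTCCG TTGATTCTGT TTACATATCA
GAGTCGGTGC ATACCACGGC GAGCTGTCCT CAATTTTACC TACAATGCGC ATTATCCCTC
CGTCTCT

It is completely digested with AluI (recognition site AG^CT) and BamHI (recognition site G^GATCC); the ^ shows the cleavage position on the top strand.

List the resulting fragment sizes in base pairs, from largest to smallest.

AluI sites (AGCT) start at positions 21, 46, 142.
AluI cuts after base 2 of each site, so after positions 22, 47, 143.
The BamHI site (GGATCC) starts at position 11.
BamHI cuts after the first base of each site, so after position 11.
Combined cut positions: 11, 22, 47, 143.
Linear molecule, 4 cuts → 5 fragments:
  1–11 → 11 bp
  12–22 → 11 bp
  23–47 → 25 bp
  48–143 → 96 bp
  144–187 → 44 bp
Sorted largest to smallest: 96, 44, 25, 11, 11 bp.

96, 44, 25, 11, 11 bp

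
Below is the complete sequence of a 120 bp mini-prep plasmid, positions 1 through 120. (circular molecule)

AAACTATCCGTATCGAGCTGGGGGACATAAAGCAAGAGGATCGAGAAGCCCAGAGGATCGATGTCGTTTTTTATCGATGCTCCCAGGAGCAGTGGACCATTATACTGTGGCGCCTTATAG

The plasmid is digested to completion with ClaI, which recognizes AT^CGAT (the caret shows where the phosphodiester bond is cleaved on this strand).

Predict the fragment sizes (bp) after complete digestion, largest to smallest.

104, 16 bp

ClaI sites (ATCGAT) start at positions 57, 73.
ClaI cuts after base 2 of each site, so after positions 58, 74.
Circular molecule, 2 cuts → 2 fragments:
  59–74 → 16 bp
  75–120 then 1–58 → 46 + 58 = 104 bp
Sorted largest to smallest: 104, 16 bp.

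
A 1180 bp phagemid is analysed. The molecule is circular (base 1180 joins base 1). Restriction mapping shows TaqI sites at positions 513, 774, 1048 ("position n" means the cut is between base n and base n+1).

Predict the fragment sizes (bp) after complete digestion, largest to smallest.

Circular molecule, 3 cuts → 3 fragments:
  774 − 513 = 261 bp
  1048 − 774 = 274 bp
  wrap: 1180 − 1048 + 513 = 645 bp
Sorted largest to smallest: 645, 274, 261 bp.

645, 274, 261 bp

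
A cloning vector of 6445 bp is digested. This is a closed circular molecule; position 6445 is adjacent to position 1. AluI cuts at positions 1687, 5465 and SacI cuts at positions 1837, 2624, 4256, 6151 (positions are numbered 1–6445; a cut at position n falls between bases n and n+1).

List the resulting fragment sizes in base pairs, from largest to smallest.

1981, 1632, 1209, 787, 686, 150 bp

Combined cut positions (sorted): 1687, 1837, 2624, 4256, 5465, 6151.
Circular molecule, 6 cuts → 6 fragments:
  1837 − 1687 = 150 bp
  2624 − 1837 = 787 bp
  4256 − 2624 = 1632 bp
  5465 − 4256 = 1209 bp
  6151 − 5465 = 686 bp
  wrap: 6445 − 6151 + 1687 = 1981 bp
Sorted largest to smallest: 1981, 1632, 1209, 787, 686, 150 bp.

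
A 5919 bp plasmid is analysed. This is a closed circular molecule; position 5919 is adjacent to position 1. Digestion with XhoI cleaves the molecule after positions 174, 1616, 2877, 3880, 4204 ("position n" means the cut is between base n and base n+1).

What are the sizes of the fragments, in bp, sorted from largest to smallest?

1889, 1442, 1261, 1003, 324 bp

Circular molecule, 5 cuts → 5 fragments:
  1616 − 174 = 1442 bp
  2877 − 1616 = 1261 bp
  3880 − 2877 = 1003 bp
  4204 − 3880 = 324 bp
  wrap: 5919 − 4204 + 174 = 1889 bp
Sorted largest to smallest: 1889, 1442, 1261, 1003, 324 bp.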